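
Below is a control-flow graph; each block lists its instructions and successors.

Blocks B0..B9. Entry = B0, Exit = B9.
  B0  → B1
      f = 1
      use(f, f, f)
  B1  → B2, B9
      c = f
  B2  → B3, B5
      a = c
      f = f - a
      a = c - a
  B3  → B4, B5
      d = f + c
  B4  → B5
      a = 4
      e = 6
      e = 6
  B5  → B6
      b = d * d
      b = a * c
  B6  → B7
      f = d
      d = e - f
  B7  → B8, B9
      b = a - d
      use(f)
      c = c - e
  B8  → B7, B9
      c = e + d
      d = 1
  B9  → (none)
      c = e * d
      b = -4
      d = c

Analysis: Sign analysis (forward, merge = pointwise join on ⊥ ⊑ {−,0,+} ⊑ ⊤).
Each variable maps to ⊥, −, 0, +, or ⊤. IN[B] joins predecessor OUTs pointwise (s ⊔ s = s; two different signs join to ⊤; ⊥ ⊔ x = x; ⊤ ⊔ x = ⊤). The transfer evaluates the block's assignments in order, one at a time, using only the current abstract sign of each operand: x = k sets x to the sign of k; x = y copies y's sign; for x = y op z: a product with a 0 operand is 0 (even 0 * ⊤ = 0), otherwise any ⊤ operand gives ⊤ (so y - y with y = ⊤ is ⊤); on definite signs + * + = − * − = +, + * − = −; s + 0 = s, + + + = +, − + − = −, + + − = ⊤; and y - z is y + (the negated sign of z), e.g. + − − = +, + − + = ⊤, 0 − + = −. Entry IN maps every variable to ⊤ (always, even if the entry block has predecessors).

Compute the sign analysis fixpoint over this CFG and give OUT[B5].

Answer: {a: ⊤, b: ⊤, c: +, d: ⊤, e: ⊤, f: ⊤}

Trace:
Per-block solution:
  B0: | IN=(all ⊤) | OUT={f:+; rest ⊤}
  B1: | IN={f:+; rest ⊤} | OUT={c:+, f:+; rest ⊤}
  B2: | IN={c:+, f:+; rest ⊤} | OUT={c:+; rest ⊤}
  B3: | IN={c:+; rest ⊤} | OUT={c:+; rest ⊤}
  B4: | IN={c:+; rest ⊤} | OUT={a:+, c:+, e:+; rest ⊤}
  B5: | IN={c:+; rest ⊤} | OUT={c:+; rest ⊤}
  B6: | IN={c:+; rest ⊤} | OUT={c:+; rest ⊤}
  B7: | IN=(all ⊤) | OUT=(all ⊤)
  B8: | IN=(all ⊤) | OUT={d:+; rest ⊤}
  B9: | IN=(all ⊤) | OUT={b:-; rest ⊤}

Merge at B5: IN[B5] = OUT[B2] ⊔ OUT[B3] ⊔ OUT[B4] = {a: ⊤, b: ⊤, c: +, d: ⊤, e: ⊤, f: ⊤}
Applying B5's transfer function to that IN value gives OUT[B5] (row B5 above).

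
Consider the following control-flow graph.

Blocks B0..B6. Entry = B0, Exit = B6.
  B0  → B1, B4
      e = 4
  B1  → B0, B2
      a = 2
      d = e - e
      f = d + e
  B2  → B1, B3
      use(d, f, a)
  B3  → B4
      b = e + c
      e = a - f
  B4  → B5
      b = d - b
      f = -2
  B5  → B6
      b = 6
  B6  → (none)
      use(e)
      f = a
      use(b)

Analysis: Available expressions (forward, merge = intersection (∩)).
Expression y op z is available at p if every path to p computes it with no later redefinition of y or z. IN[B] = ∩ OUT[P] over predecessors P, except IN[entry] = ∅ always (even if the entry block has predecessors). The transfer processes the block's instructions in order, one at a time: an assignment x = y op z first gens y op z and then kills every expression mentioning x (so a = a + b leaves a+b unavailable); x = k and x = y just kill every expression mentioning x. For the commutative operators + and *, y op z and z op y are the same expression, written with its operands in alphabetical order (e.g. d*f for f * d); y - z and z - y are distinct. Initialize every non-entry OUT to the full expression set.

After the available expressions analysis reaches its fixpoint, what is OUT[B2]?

Converged values:
  B0:   IN={}   OUT={}
  B1:   IN={}   OUT={d+e, e-e}
  B2:   IN={d+e, e-e}   OUT={d+e, e-e}
  B3:   IN={d+e, e-e}   OUT={a-f}
  B4:   IN={}   OUT={}
  B5:   IN={}   OUT={}
  B6:   IN={}   OUT={}

Merge at B2: IN[B2] = OUT[B1] = {d+e, e-e}
Applying B2's transfer function to that IN value gives OUT[B2] (row B2 above).

Answer: {d+e, e-e}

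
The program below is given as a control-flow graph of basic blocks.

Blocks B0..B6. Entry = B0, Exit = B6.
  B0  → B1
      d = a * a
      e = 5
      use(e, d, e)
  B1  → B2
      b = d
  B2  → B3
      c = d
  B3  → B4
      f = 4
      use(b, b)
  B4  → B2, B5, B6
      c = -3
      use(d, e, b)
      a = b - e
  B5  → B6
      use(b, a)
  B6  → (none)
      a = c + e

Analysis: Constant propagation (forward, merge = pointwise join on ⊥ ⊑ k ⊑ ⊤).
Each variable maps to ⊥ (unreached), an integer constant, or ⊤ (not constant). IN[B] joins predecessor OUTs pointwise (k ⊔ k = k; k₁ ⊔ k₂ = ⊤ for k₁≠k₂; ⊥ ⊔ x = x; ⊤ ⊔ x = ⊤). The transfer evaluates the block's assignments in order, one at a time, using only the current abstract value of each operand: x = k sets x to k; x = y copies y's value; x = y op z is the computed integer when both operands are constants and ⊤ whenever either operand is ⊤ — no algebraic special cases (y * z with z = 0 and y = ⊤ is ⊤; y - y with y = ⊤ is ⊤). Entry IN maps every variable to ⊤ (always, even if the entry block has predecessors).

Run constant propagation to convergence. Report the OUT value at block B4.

Fixpoint table:
  B0:  IN=(all ⊤)  OUT={e:5; rest ⊤}
  B1:  IN={e:5; rest ⊤}  OUT={e:5; rest ⊤}
  B2:  IN={e:5; rest ⊤}  OUT={e:5; rest ⊤}
  B3:  IN={e:5; rest ⊤}  OUT={e:5, f:4; rest ⊤}
  B4:  IN={e:5, f:4; rest ⊤}  OUT={c:-3, e:5, f:4; rest ⊤}
  B5:  IN={c:-3, e:5, f:4; rest ⊤}  OUT={c:-3, e:5, f:4; rest ⊤}
  B6:  IN={c:-3, e:5, f:4; rest ⊤}  OUT={a:2, c:-3, e:5, f:4; rest ⊤}

Merge at B4: IN[B4] = OUT[B3] = {a: ⊤, b: ⊤, c: ⊤, d: ⊤, e: 5, f: 4}
Applying B4's transfer function to that IN value gives OUT[B4] (row B4 above).

Answer: {a: ⊤, b: ⊤, c: -3, d: ⊤, e: 5, f: 4}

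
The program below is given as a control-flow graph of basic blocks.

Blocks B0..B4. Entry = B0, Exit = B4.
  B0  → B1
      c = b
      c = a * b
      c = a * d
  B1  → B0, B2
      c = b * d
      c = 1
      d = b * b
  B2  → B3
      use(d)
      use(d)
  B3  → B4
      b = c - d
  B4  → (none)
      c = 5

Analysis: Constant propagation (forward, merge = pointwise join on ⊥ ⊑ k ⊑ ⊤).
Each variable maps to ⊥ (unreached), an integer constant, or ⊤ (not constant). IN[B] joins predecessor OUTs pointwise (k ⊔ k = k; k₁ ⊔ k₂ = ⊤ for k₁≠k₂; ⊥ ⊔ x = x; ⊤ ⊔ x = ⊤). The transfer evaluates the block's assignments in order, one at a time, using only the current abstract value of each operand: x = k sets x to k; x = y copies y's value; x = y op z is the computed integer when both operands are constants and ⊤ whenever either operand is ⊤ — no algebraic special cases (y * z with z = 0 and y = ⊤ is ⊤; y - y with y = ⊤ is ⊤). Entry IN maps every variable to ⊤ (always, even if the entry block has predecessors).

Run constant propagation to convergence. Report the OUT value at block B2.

Answer: {a: ⊤, b: ⊤, c: 1, d: ⊤, e: ⊤, f: ⊤}

Trace:
Per-block solution:
  B0: | IN=(all ⊤) | OUT=(all ⊤)
  B1: | IN=(all ⊤) | OUT={c:1; rest ⊤}
  B2: | IN={c:1; rest ⊤} | OUT={c:1; rest ⊤}
  B3: | IN={c:1; rest ⊤} | OUT={c:1; rest ⊤}
  B4: | IN={c:1; rest ⊤} | OUT={c:5; rest ⊤}

Merge at B2: IN[B2] = OUT[B1] = {a: ⊤, b: ⊤, c: 1, d: ⊤, e: ⊤, f: ⊤}
Applying B2's transfer function to that IN value gives OUT[B2] (row B2 above).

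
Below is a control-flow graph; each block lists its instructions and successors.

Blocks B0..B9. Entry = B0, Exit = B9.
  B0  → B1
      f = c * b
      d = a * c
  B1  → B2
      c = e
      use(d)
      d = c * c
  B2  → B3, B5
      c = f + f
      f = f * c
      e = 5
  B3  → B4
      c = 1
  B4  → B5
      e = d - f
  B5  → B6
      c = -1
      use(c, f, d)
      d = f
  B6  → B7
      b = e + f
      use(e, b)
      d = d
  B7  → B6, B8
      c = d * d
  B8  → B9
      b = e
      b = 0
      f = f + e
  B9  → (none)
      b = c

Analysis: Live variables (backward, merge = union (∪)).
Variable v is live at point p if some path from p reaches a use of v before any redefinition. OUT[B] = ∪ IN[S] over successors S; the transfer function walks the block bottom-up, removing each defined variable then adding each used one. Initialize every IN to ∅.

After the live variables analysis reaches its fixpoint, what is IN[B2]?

Answer: {d, f}

Derivation:
Converged values:
  B0:  IN={a, b, c, e}  OUT={d, e, f}
  B1:  IN={d, e, f}  OUT={d, f}
  B2:  IN={d, f}  OUT={d, e, f}
  B3:  IN={d, f}  OUT={d, f}
  B4:  IN={d, f}  OUT={d, e, f}
  B5:  IN={d, e, f}  OUT={d, e, f}
  B6:  IN={d, e, f}  OUT={d, e, f}
  B7:  IN={d, e, f}  OUT={c, d, e, f}
  B8:  IN={c, e, f}  OUT={c}
  B9:  IN={c}  OUT={}

Merge at B2: OUT[B2] = IN[B3] ⊔ IN[B5] = {d, e, f}
Applying B2's transfer function to that OUT value gives IN[B2] (row B2 above).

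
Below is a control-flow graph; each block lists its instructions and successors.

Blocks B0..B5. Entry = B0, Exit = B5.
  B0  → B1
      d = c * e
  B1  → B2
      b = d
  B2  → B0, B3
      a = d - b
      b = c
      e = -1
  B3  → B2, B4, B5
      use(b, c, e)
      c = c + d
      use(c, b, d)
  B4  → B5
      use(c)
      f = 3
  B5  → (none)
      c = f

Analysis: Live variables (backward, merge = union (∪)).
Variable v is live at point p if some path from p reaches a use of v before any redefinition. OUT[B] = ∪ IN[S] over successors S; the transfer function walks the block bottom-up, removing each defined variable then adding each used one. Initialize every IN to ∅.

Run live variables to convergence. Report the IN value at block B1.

Answer: {c, d, f}

Working:
Fixpoint table:
  B0:   IN={c, e, f}   OUT={c, d, f}
  B1:   IN={c, d, f}   OUT={b, c, d, f}
  B2:   IN={b, c, d, f}   OUT={b, c, d, e, f}
  B3:   IN={b, c, d, e, f}   OUT={b, c, d, f}
  B4:   IN={c}   OUT={f}
  B5:   IN={f}   OUT={}

Merge at B1: OUT[B1] = IN[B2] = {b, c, d, f}
Applying B1's transfer function to that OUT value gives IN[B1] (row B1 above).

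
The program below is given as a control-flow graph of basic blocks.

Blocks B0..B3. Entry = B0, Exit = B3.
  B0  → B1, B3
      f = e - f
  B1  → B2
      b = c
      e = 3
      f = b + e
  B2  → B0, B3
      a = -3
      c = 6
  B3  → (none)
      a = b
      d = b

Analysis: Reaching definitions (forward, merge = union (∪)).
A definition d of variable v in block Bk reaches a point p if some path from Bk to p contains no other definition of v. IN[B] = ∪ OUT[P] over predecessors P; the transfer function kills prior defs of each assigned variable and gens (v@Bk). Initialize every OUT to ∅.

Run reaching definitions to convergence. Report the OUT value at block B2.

Per-block solution:
  B0: | IN={a@B2, b@B1, c@B2, e@B1, f@B1} | OUT={a@B2, b@B1, c@B2, e@B1, f@B0}
  B1: | IN={a@B2, b@B1, c@B2, e@B1, f@B0} | OUT={a@B2, b@B1, c@B2, e@B1, f@B1}
  B2: | IN={a@B2, b@B1, c@B2, e@B1, f@B1} | OUT={a@B2, b@B1, c@B2, e@B1, f@B1}
  B3: | IN={a@B2, b@B1, c@B2, e@B1, f@B0, f@B1} | OUT={a@B3, b@B1, c@B2, d@B3, e@B1, f@B0, f@B1}

Merge at B2: IN[B2] = OUT[B1] = {a@B2, b@B1, c@B2, e@B1, f@B1}
Applying B2's transfer function to that IN value gives OUT[B2] (row B2 above).

Answer: {a@B2, b@B1, c@B2, e@B1, f@B1}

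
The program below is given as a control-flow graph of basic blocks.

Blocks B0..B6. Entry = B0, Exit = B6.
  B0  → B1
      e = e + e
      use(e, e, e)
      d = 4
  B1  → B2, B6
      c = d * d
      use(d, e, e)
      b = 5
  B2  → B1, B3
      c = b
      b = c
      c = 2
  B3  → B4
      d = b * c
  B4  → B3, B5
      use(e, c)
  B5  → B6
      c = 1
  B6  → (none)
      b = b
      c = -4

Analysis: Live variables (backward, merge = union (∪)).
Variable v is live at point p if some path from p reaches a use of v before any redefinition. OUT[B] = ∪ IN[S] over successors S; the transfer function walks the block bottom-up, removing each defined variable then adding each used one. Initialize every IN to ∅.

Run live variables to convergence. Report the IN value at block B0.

Per-block solution:
  B0:   IN={e}   OUT={d, e}
  B1:   IN={d, e}   OUT={b, d, e}
  B2:   IN={b, d, e}   OUT={b, c, d, e}
  B3:   IN={b, c, e}   OUT={b, c, e}
  B4:   IN={b, c, e}   OUT={b, c, e}
  B5:   IN={b}   OUT={b}
  B6:   IN={b}   OUT={}

Merge at B0: OUT[B0] = IN[B1] = {d, e}
Applying B0's transfer function to that OUT value gives IN[B0] (row B0 above).

Answer: {e}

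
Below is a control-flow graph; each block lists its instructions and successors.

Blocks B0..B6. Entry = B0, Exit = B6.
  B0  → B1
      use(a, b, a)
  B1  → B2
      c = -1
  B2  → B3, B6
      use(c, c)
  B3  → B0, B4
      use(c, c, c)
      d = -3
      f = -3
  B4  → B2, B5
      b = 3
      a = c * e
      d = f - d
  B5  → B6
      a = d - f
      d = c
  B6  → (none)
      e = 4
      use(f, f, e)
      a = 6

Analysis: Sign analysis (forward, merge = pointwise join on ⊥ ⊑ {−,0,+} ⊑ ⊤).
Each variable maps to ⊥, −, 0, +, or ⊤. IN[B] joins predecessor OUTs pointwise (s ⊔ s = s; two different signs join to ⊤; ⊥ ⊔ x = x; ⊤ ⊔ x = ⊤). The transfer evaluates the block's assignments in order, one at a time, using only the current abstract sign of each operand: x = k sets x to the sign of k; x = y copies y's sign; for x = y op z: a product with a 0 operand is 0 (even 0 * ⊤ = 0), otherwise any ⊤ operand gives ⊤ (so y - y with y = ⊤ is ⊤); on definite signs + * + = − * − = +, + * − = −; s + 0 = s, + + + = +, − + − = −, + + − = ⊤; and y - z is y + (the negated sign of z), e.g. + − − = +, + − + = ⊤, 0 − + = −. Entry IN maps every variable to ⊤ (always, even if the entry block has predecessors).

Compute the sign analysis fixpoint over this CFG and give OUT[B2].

Answer: {a: ⊤, b: ⊤, c: -, d: ⊤, e: ⊤, f: ⊤}

Working:
Per-block solution:
  B0:   IN=(all ⊤)   OUT=(all ⊤)
  B1:   IN=(all ⊤)   OUT={c:-; rest ⊤}
  B2:   IN={c:-; rest ⊤}   OUT={c:-; rest ⊤}
  B3:   IN={c:-; rest ⊤}   OUT={c:-, d:-, f:-; rest ⊤}
  B4:   IN={c:-, d:-, f:-; rest ⊤}   OUT={b:+, c:-, f:-; rest ⊤}
  B5:   IN={b:+, c:-, f:-; rest ⊤}   OUT={b:+, c:-, d:-, f:-; rest ⊤}
  B6:   IN={c:-; rest ⊤}   OUT={a:+, c:-, e:+; rest ⊤}

Merge at B2: IN[B2] = OUT[B1] ⊔ OUT[B4] = {a: ⊤, b: ⊤, c: -, d: ⊤, e: ⊤, f: ⊤}
Applying B2's transfer function to that IN value gives OUT[B2] (row B2 above).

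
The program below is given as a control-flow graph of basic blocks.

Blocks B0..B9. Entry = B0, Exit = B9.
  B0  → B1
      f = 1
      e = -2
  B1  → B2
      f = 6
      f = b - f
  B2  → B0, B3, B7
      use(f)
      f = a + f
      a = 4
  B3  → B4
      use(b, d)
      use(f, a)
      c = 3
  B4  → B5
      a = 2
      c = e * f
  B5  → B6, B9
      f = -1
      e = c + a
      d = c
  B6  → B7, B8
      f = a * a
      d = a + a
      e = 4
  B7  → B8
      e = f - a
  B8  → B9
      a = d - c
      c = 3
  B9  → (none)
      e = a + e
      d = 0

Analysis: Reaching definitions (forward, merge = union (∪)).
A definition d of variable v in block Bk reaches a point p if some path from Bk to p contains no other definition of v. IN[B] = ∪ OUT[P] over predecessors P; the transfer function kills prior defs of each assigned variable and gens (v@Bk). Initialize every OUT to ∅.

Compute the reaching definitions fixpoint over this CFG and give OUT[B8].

Answer: {a@B8, c@B8, d@B6, e@B6, e@B7, f@B2, f@B6}

Trace:
Per-block solution:
  B0:   IN={a@B2, e@B0, f@B2}   OUT={a@B2, e@B0, f@B0}
  B1:   IN={a@B2, e@B0, f@B0}   OUT={a@B2, e@B0, f@B1}
  B2:   IN={a@B2, e@B0, f@B1}   OUT={a@B2, e@B0, f@B2}
  B3:   IN={a@B2, e@B0, f@B2}   OUT={a@B2, c@B3, e@B0, f@B2}
  B4:   IN={a@B2, c@B3, e@B0, f@B2}   OUT={a@B4, c@B4, e@B0, f@B2}
  B5:   IN={a@B4, c@B4, e@B0, f@B2}   OUT={a@B4, c@B4, d@B5, e@B5, f@B5}
  B6:   IN={a@B4, c@B4, d@B5, e@B5, f@B5}   OUT={a@B4, c@B4, d@B6, e@B6, f@B6}
  B7:   IN={a@B2, a@B4, c@B4, d@B6, e@B0, e@B6, f@B2, f@B6}   OUT={a@B2, a@B4, c@B4, d@B6, e@B7, f@B2, f@B6}
  B8:   IN={a@B2, a@B4, c@B4, d@B6, e@B6, e@B7, f@B2, f@B6}   OUT={a@B8, c@B8, d@B6, e@B6, e@B7, f@B2, f@B6}
  B9:   IN={a@B4, a@B8, c@B4, c@B8, d@B5, d@B6, e@B5, e@B6, e@B7, f@B2, f@B5, f@B6}   OUT={a@B4, a@B8, c@B4, c@B8, d@B9, e@B9, f@B2, f@B5, f@B6}

Merge at B8: IN[B8] = OUT[B6] ⊔ OUT[B7] = {a@B2, a@B4, c@B4, d@B6, e@B6, e@B7, f@B2, f@B6}
Applying B8's transfer function to that IN value gives OUT[B8] (row B8 above).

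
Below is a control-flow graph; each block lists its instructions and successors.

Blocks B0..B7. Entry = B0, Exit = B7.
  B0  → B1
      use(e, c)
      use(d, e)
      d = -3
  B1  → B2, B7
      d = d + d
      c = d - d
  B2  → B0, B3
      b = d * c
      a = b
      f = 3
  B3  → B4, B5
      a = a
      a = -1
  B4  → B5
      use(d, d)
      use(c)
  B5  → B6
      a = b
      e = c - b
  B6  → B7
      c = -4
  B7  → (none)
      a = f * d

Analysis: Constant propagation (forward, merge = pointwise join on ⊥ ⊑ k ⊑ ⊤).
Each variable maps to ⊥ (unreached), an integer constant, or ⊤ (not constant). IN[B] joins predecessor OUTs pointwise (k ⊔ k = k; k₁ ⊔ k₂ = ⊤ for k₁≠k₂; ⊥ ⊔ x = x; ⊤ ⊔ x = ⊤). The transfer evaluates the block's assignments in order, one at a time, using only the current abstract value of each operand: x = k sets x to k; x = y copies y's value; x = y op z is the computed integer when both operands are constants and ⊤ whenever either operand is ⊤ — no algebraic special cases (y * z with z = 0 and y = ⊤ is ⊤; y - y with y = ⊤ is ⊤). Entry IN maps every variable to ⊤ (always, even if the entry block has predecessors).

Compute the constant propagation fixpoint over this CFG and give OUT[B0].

Converged values:
  B0:   IN=(all ⊤)   OUT={d:-3; rest ⊤}
  B1:   IN={d:-3; rest ⊤}   OUT={c:0, d:-6; rest ⊤}
  B2:   IN={c:0, d:-6; rest ⊤}   OUT={a:0, b:0, c:0, d:-6, f:3; rest ⊤}
  B3:   IN={a:0, b:0, c:0, d:-6, f:3; rest ⊤}   OUT={a:-1, b:0, c:0, d:-6, f:3; rest ⊤}
  B4:   IN={a:-1, b:0, c:0, d:-6, f:3; rest ⊤}   OUT={a:-1, b:0, c:0, d:-6, f:3; rest ⊤}
  B5:   IN={a:-1, b:0, c:0, d:-6, f:3; rest ⊤}   OUT={a:0, b:0, c:0, d:-6, e:0, f:3; rest ⊤}
  B6:   IN={a:0, b:0, c:0, d:-6, e:0, f:3; rest ⊤}   OUT={a:0, b:0, c:-4, d:-6, e:0, f:3; rest ⊤}
  B7:   IN={d:-6; rest ⊤}   OUT={d:-6; rest ⊤}

Merge at B0 (entry node, so the boundary value (all ⊤) is joined with the incoming edge(s)): IN[B0] = (all ⊤) ⊔ OUT[B2] = {a: ⊤, b: ⊤, c: ⊤, d: ⊤, e: ⊤, f: ⊤}
Applying B0's transfer function to that IN value gives OUT[B0] (row B0 above).

Answer: {a: ⊤, b: ⊤, c: ⊤, d: -3, e: ⊤, f: ⊤}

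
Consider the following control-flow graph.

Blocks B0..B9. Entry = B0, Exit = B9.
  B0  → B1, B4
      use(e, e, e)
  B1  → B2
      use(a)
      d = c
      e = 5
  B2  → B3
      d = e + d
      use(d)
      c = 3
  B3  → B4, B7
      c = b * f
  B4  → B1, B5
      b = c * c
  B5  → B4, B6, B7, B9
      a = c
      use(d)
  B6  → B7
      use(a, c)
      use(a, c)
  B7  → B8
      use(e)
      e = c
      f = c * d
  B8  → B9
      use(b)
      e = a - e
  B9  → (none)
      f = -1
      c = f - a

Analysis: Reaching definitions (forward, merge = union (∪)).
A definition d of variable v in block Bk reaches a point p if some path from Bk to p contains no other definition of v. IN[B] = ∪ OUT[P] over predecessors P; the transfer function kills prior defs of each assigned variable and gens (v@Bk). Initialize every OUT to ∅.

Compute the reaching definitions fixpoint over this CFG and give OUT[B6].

Answer: {a@B5, b@B4, c@B3, d@B2, e@B1}

Derivation:
Fixpoint table:
  B0: | IN={} | OUT={}
  B1: | IN={a@B5, b@B4, c@B3, d@B2, e@B1} | OUT={a@B5, b@B4, c@B3, d@B1, e@B1}
  B2: | IN={a@B5, b@B4, c@B3, d@B1, e@B1} | OUT={a@B5, b@B4, c@B2, d@B2, e@B1}
  B3: | IN={a@B5, b@B4, c@B2, d@B2, e@B1} | OUT={a@B5, b@B4, c@B3, d@B2, e@B1}
  B4: | IN={a@B5, b@B4, c@B3, d@B2, e@B1} | OUT={a@B5, b@B4, c@B3, d@B2, e@B1}
  B5: | IN={a@B5, b@B4, c@B3, d@B2, e@B1} | OUT={a@B5, b@B4, c@B3, d@B2, e@B1}
  B6: | IN={a@B5, b@B4, c@B3, d@B2, e@B1} | OUT={a@B5, b@B4, c@B3, d@B2, e@B1}
  B7: | IN={a@B5, b@B4, c@B3, d@B2, e@B1} | OUT={a@B5, b@B4, c@B3, d@B2, e@B7, f@B7}
  B8: | IN={a@B5, b@B4, c@B3, d@B2, e@B7, f@B7} | OUT={a@B5, b@B4, c@B3, d@B2, e@B8, f@B7}
  B9: | IN={a@B5, b@B4, c@B3, d@B2, e@B1, e@B8, f@B7} | OUT={a@B5, b@B4, c@B9, d@B2, e@B1, e@B8, f@B9}

Merge at B6: IN[B6] = OUT[B5] = {a@B5, b@B4, c@B3, d@B2, e@B1}
Applying B6's transfer function to that IN value gives OUT[B6] (row B6 above).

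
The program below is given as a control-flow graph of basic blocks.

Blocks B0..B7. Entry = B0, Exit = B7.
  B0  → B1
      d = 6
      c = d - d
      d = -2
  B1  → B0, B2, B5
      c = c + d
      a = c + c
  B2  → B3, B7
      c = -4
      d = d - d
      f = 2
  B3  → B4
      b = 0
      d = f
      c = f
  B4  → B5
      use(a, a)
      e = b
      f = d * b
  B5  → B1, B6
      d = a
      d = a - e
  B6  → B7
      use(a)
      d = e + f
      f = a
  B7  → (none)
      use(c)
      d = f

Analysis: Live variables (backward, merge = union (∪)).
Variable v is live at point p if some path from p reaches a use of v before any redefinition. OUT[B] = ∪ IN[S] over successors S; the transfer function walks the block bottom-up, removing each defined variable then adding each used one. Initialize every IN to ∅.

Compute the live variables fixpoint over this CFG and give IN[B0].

Answer: {e, f}

Trace:
Fixpoint table:
  B0:   IN={e, f}   OUT={c, d, e, f}
  B1:   IN={c, d, e, f}   OUT={a, c, d, e, f}
  B2:   IN={a, d}   OUT={a, c, f}
  B3:   IN={a, f}   OUT={a, b, c, d}
  B4:   IN={a, b, c, d}   OUT={a, c, e, f}
  B5:   IN={a, c, e, f}   OUT={a, c, d, e, f}
  B6:   IN={a, c, e, f}   OUT={c, f}
  B7:   IN={c, f}   OUT={}

Merge at B0: OUT[B0] = IN[B1] = {c, d, e, f}
Applying B0's transfer function to that OUT value gives IN[B0] (row B0 above).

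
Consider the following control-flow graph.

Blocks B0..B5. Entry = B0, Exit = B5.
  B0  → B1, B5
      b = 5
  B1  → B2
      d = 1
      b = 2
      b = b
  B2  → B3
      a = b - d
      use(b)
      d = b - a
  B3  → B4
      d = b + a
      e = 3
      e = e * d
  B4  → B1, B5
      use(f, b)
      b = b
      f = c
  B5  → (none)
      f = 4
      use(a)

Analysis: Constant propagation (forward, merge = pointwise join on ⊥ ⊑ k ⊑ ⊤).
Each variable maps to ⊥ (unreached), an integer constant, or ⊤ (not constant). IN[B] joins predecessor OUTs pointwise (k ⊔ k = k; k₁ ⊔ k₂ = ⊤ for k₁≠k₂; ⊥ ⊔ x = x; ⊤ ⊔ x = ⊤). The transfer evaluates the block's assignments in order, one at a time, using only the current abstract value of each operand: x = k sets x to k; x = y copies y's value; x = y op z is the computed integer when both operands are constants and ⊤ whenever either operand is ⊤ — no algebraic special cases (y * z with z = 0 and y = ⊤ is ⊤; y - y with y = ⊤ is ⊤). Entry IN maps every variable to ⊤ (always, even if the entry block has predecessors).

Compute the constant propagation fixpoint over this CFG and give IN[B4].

Fixpoint table:
  B0:   IN=(all ⊤)   OUT={b:5; rest ⊤}
  B1:   IN=(all ⊤)   OUT={b:2, d:1; rest ⊤}
  B2:   IN={b:2, d:1; rest ⊤}   OUT={a:1, b:2, d:1; rest ⊤}
  B3:   IN={a:1, b:2, d:1; rest ⊤}   OUT={a:1, b:2, d:3, e:9; rest ⊤}
  B4:   IN={a:1, b:2, d:3, e:9; rest ⊤}   OUT={a:1, b:2, d:3, e:9; rest ⊤}
  B5:   IN=(all ⊤)   OUT={f:4; rest ⊤}

Merge at B4: IN[B4] = OUT[B3] = {a: 1, b: 2, c: ⊤, d: 3, e: 9, f: ⊤}

Answer: {a: 1, b: 2, c: ⊤, d: 3, e: 9, f: ⊤}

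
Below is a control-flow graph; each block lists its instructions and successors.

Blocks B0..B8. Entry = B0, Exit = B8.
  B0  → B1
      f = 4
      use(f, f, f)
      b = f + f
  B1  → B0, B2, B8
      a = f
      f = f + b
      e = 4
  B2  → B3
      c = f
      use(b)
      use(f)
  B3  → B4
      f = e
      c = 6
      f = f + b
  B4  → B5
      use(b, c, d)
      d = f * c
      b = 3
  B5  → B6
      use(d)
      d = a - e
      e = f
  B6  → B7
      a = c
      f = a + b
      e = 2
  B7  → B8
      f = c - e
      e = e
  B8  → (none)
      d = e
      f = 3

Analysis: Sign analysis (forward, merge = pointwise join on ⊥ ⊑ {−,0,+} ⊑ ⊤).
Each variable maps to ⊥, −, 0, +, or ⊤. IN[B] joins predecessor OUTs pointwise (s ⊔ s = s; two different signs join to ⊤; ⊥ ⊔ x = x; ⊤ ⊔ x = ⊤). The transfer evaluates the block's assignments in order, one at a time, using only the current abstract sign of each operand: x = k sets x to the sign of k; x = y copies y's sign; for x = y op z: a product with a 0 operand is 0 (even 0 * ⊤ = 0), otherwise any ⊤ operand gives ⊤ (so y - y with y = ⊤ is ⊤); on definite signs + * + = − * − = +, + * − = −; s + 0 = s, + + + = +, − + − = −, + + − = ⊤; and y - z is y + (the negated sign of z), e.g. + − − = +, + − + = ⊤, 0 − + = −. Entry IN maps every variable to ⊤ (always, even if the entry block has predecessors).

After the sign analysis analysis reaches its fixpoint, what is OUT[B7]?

Answer: {a: +, b: +, c: +, d: ⊤, e: +, f: ⊤}

Derivation:
Fixpoint table:
  B0:  IN=(all ⊤)  OUT={b:+, f:+; rest ⊤}
  B1:  IN={b:+, f:+; rest ⊤}  OUT={a:+, b:+, e:+, f:+; rest ⊤}
  B2:  IN={a:+, b:+, e:+, f:+; rest ⊤}  OUT={a:+, b:+, c:+, e:+, f:+; rest ⊤}
  B3:  IN={a:+, b:+, c:+, e:+, f:+; rest ⊤}  OUT={a:+, b:+, c:+, e:+, f:+; rest ⊤}
  B4:  IN={a:+, b:+, c:+, e:+, f:+; rest ⊤}  OUT={a:+, b:+, c:+, d:+, e:+, f:+; rest ⊤}
  B5:  IN={a:+, b:+, c:+, d:+, e:+, f:+; rest ⊤}  OUT={a:+, b:+, c:+, e:+, f:+; rest ⊤}
  B6:  IN={a:+, b:+, c:+, e:+, f:+; rest ⊤}  OUT={a:+, b:+, c:+, e:+, f:+; rest ⊤}
  B7:  IN={a:+, b:+, c:+, e:+, f:+; rest ⊤}  OUT={a:+, b:+, c:+, e:+; rest ⊤}
  B8:  IN={a:+, b:+, e:+; rest ⊤}  OUT={a:+, b:+, d:+, e:+, f:+; rest ⊤}

Merge at B7: IN[B7] = OUT[B6] = {a: +, b: +, c: +, d: ⊤, e: +, f: +}
Applying B7's transfer function to that IN value gives OUT[B7] (row B7 above).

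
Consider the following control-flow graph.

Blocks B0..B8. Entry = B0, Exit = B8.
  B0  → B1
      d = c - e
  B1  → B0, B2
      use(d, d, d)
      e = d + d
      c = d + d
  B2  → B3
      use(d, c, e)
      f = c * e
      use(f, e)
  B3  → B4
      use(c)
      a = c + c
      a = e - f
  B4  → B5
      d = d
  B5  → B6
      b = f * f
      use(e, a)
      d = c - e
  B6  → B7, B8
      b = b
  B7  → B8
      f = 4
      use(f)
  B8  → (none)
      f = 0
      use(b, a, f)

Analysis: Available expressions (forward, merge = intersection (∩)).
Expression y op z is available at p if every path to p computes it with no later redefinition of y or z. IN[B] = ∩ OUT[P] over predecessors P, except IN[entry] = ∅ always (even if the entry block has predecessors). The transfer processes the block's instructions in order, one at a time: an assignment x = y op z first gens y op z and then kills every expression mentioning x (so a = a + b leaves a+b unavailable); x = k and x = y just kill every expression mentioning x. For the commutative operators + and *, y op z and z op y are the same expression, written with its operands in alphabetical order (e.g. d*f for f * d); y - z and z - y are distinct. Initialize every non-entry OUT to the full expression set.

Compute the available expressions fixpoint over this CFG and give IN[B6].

Fixpoint table:
  B0: | IN={} | OUT={c-e}
  B1: | IN={c-e} | OUT={d+d}
  B2: | IN={d+d} | OUT={c*e, d+d}
  B3: | IN={c*e, d+d} | OUT={c*e, c+c, d+d, e-f}
  B4: | IN={c*e, c+c, d+d, e-f} | OUT={c*e, c+c, e-f}
  B5: | IN={c*e, c+c, e-f} | OUT={c*e, c+c, c-e, e-f, f*f}
  B6: | IN={c*e, c+c, c-e, e-f, f*f} | OUT={c*e, c+c, c-e, e-f, f*f}
  B7: | IN={c*e, c+c, c-e, e-f, f*f} | OUT={c*e, c+c, c-e}
  B8: | IN={c*e, c+c, c-e} | OUT={c*e, c+c, c-e}

Merge at B6: IN[B6] = OUT[B5] = {c*e, c+c, c-e, e-f, f*f}

Answer: {c*e, c+c, c-e, e-f, f*f}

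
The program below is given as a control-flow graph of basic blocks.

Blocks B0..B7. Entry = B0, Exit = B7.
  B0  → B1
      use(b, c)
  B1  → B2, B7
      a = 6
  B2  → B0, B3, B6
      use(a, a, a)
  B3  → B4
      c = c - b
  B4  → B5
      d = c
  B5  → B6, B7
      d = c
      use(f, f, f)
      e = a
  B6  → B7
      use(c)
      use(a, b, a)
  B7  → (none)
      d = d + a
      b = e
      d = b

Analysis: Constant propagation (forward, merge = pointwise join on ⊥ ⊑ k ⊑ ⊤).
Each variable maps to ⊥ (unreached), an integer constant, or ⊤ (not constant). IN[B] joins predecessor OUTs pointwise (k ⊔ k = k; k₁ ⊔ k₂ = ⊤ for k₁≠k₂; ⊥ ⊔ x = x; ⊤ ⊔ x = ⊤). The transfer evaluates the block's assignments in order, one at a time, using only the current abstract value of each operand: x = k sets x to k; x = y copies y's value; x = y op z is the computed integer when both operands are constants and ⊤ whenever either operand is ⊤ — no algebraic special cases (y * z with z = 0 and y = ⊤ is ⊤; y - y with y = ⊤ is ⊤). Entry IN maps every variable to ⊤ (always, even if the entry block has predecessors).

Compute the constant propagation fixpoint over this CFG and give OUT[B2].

Per-block solution:
  B0:  IN=(all ⊤)  OUT=(all ⊤)
  B1:  IN=(all ⊤)  OUT={a:6; rest ⊤}
  B2:  IN={a:6; rest ⊤}  OUT={a:6; rest ⊤}
  B3:  IN={a:6; rest ⊤}  OUT={a:6; rest ⊤}
  B4:  IN={a:6; rest ⊤}  OUT={a:6; rest ⊤}
  B5:  IN={a:6; rest ⊤}  OUT={a:6, e:6; rest ⊤}
  B6:  IN={a:6; rest ⊤}  OUT={a:6; rest ⊤}
  B7:  IN={a:6; rest ⊤}  OUT={a:6; rest ⊤}

Merge at B2: IN[B2] = OUT[B1] = {a: 6, b: ⊤, c: ⊤, d: ⊤, e: ⊤, f: ⊤}
Applying B2's transfer function to that IN value gives OUT[B2] (row B2 above).

Answer: {a: 6, b: ⊤, c: ⊤, d: ⊤, e: ⊤, f: ⊤}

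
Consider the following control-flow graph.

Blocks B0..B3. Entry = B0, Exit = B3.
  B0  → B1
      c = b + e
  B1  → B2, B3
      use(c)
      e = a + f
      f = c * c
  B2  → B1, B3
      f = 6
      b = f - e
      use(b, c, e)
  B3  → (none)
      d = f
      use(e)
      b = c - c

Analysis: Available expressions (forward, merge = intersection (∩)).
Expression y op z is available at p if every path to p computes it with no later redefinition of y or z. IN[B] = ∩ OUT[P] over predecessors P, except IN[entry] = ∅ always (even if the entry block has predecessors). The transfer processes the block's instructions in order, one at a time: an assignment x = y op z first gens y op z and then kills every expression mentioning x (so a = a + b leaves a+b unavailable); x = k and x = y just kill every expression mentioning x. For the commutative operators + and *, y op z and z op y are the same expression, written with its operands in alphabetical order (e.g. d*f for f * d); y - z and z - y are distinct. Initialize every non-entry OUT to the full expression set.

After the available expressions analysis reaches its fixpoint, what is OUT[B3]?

Answer: {c*c, c-c}

Derivation:
Fixpoint table:
  B0:  IN={}  OUT={b+e}
  B1:  IN={}  OUT={c*c}
  B2:  IN={c*c}  OUT={c*c, f-e}
  B3:  IN={c*c}  OUT={c*c, c-c}

Merge at B3: IN[B3] = OUT[B1] ∩ OUT[B2] = {c*c}
Applying B3's transfer function to that IN value gives OUT[B3] (row B3 above).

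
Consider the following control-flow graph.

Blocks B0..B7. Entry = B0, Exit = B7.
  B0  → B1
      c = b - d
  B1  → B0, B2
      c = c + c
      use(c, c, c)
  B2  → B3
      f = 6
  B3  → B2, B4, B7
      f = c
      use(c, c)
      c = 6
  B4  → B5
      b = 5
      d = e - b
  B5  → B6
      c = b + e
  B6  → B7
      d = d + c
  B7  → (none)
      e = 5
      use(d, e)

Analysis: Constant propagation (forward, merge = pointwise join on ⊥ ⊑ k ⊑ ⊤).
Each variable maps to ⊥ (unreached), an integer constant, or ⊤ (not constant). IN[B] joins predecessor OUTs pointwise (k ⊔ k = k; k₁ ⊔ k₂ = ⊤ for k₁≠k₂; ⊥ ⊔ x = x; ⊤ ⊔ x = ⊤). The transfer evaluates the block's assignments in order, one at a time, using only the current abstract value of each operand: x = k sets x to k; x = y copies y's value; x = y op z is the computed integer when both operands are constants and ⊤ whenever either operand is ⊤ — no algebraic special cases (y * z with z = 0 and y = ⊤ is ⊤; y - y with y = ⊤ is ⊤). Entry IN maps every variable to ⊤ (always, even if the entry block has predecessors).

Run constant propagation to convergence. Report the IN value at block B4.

Per-block solution:
  B0:   IN=(all ⊤)   OUT=(all ⊤)
  B1:   IN=(all ⊤)   OUT=(all ⊤)
  B2:   IN=(all ⊤)   OUT={f:6; rest ⊤}
  B3:   IN={f:6; rest ⊤}   OUT={c:6; rest ⊤}
  B4:   IN={c:6; rest ⊤}   OUT={b:5, c:6; rest ⊤}
  B5:   IN={b:5, c:6; rest ⊤}   OUT={b:5; rest ⊤}
  B6:   IN={b:5; rest ⊤}   OUT={b:5; rest ⊤}
  B7:   IN=(all ⊤)   OUT={e:5; rest ⊤}

Merge at B4: IN[B4] = OUT[B3] = {a: ⊤, b: ⊤, c: 6, d: ⊤, e: ⊤, f: ⊤}

Answer: {a: ⊤, b: ⊤, c: 6, d: ⊤, e: ⊤, f: ⊤}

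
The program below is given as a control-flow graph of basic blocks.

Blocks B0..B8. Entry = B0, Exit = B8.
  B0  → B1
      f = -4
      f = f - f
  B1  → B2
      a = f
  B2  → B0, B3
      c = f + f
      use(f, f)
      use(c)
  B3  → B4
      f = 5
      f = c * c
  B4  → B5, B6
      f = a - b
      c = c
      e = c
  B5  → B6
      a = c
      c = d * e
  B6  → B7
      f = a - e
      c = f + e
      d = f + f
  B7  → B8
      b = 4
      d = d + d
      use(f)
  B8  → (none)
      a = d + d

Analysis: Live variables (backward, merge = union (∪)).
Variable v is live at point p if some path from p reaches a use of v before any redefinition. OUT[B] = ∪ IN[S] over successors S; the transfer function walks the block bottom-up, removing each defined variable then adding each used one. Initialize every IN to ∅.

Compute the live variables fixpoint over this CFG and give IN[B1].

Answer: {b, d, f}

Working:
Fixpoint table:
  B0:  IN={b, d}  OUT={b, d, f}
  B1:  IN={b, d, f}  OUT={a, b, d, f}
  B2:  IN={a, b, d, f}  OUT={a, b, c, d}
  B3:  IN={a, b, c, d}  OUT={a, b, c, d}
  B4:  IN={a, b, c, d}  OUT={a, c, d, e}
  B5:  IN={c, d, e}  OUT={a, e}
  B6:  IN={a, e}  OUT={d, f}
  B7:  IN={d, f}  OUT={d}
  B8:  IN={d}  OUT={}

Merge at B1: OUT[B1] = IN[B2] = {a, b, d, f}
Applying B1's transfer function to that OUT value gives IN[B1] (row B1 above).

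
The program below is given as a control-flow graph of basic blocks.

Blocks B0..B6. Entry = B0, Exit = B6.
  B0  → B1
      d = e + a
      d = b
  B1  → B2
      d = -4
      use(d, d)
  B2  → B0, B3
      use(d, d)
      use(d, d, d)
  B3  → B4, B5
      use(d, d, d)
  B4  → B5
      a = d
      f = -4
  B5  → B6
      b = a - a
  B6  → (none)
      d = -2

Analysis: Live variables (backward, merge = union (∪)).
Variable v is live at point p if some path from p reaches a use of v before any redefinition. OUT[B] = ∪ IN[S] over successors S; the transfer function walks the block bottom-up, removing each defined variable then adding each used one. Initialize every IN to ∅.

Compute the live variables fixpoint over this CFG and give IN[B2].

Answer: {a, b, d, e}

Derivation:
Converged values:
  B0:  IN={a, b, e}  OUT={a, b, e}
  B1:  IN={a, b, e}  OUT={a, b, d, e}
  B2:  IN={a, b, d, e}  OUT={a, b, d, e}
  B3:  IN={a, d}  OUT={a, d}
  B4:  IN={d}  OUT={a}
  B5:  IN={a}  OUT={}
  B6:  IN={}  OUT={}

Merge at B2: OUT[B2] = IN[B0] ⊔ IN[B3] = {a, b, d, e}
Applying B2's transfer function to that OUT value gives IN[B2] (row B2 above).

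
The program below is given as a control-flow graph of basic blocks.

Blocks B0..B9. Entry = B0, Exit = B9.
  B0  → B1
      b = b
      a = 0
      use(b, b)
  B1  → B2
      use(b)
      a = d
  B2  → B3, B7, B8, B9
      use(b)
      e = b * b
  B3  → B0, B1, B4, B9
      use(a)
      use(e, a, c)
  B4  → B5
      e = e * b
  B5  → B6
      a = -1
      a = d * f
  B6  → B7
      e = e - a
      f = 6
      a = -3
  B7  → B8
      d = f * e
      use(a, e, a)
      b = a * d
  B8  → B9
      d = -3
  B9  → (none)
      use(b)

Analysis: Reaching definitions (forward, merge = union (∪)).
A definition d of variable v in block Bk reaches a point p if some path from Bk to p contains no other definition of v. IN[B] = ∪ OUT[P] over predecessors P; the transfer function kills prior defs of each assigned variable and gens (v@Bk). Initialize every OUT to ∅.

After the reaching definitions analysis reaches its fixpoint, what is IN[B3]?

Answer: {a@B1, b@B0, e@B2}

Trace:
Converged values:
  B0:  IN={a@B1, b@B0, e@B2}  OUT={a@B0, b@B0, e@B2}
  B1:  IN={a@B0, a@B1, b@B0, e@B2}  OUT={a@B1, b@B0, e@B2}
  B2:  IN={a@B1, b@B0, e@B2}  OUT={a@B1, b@B0, e@B2}
  B3:  IN={a@B1, b@B0, e@B2}  OUT={a@B1, b@B0, e@B2}
  B4:  IN={a@B1, b@B0, e@B2}  OUT={a@B1, b@B0, e@B4}
  B5:  IN={a@B1, b@B0, e@B4}  OUT={a@B5, b@B0, e@B4}
  B6:  IN={a@B5, b@B0, e@B4}  OUT={a@B6, b@B0, e@B6, f@B6}
  B7:  IN={a@B1, a@B6, b@B0, e@B2, e@B6, f@B6}  OUT={a@B1, a@B6, b@B7, d@B7, e@B2, e@B6, f@B6}
  B8:  IN={a@B1, a@B6, b@B0, b@B7, d@B7, e@B2, e@B6, f@B6}  OUT={a@B1, a@B6, b@B0, b@B7, d@B8, e@B2, e@B6, f@B6}
  B9:  IN={a@B1, a@B6, b@B0, b@B7, d@B8, e@B2, e@B6, f@B6}  OUT={a@B1, a@B6, b@B0, b@B7, d@B8, e@B2, e@B6, f@B6}

Merge at B3: IN[B3] = OUT[B2] = {a@B1, b@B0, e@B2}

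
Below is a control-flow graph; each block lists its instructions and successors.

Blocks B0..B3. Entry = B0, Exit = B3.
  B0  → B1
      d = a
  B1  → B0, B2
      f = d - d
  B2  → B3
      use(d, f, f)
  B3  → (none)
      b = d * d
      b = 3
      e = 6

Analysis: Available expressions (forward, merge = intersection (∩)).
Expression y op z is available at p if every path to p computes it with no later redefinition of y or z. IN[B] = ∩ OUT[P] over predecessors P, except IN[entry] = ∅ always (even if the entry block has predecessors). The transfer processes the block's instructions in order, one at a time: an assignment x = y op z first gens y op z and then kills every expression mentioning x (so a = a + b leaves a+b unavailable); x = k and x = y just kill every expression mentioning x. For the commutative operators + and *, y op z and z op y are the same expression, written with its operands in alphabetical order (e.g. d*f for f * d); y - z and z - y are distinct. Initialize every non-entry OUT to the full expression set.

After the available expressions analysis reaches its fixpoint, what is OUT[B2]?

Answer: {d-d}

Trace:
Per-block solution:
  B0: | IN={} | OUT={}
  B1: | IN={} | OUT={d-d}
  B2: | IN={d-d} | OUT={d-d}
  B3: | IN={d-d} | OUT={d*d, d-d}

Merge at B2: IN[B2] = OUT[B1] = {d-d}
Applying B2's transfer function to that IN value gives OUT[B2] (row B2 above).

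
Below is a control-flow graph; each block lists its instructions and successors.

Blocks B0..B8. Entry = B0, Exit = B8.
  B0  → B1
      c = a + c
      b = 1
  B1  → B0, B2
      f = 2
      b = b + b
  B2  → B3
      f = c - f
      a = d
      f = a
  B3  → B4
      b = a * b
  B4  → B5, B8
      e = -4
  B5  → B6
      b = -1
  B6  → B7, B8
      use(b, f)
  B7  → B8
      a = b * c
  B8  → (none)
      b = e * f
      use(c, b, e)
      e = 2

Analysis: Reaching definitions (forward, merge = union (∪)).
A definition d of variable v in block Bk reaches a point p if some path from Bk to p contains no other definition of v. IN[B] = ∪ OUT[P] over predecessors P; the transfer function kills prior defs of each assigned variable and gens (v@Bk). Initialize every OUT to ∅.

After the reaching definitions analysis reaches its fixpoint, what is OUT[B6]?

Fixpoint table:
  B0:  IN={b@B1, c@B0, f@B1}  OUT={b@B0, c@B0, f@B1}
  B1:  IN={b@B0, c@B0, f@B1}  OUT={b@B1, c@B0, f@B1}
  B2:  IN={b@B1, c@B0, f@B1}  OUT={a@B2, b@B1, c@B0, f@B2}
  B3:  IN={a@B2, b@B1, c@B0, f@B2}  OUT={a@B2, b@B3, c@B0, f@B2}
  B4:  IN={a@B2, b@B3, c@B0, f@B2}  OUT={a@B2, b@B3, c@B0, e@B4, f@B2}
  B5:  IN={a@B2, b@B3, c@B0, e@B4, f@B2}  OUT={a@B2, b@B5, c@B0, e@B4, f@B2}
  B6:  IN={a@B2, b@B5, c@B0, e@B4, f@B2}  OUT={a@B2, b@B5, c@B0, e@B4, f@B2}
  B7:  IN={a@B2, b@B5, c@B0, e@B4, f@B2}  OUT={a@B7, b@B5, c@B0, e@B4, f@B2}
  B8:  IN={a@B2, a@B7, b@B3, b@B5, c@B0, e@B4, f@B2}  OUT={a@B2, a@B7, b@B8, c@B0, e@B8, f@B2}

Merge at B6: IN[B6] = OUT[B5] = {a@B2, b@B5, c@B0, e@B4, f@B2}
Applying B6's transfer function to that IN value gives OUT[B6] (row B6 above).

Answer: {a@B2, b@B5, c@B0, e@B4, f@B2}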